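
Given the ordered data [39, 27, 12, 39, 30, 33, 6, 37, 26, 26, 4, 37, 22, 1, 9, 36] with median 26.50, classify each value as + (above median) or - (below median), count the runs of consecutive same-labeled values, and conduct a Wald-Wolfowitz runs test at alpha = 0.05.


Step 1: Compute median = 26.50; label A = above, B = below.
Labels in order: AABAAABABBBABBBA  (n_A = 8, n_B = 8)
Step 2: Count runs R = 9.
Step 3: Under H0 (random ordering), E[R] = 2*n_A*n_B/(n_A+n_B) + 1 = 2*8*8/16 + 1 = 9.0000.
        Var[R] = 2*n_A*n_B*(2*n_A*n_B - n_A - n_B) / ((n_A+n_B)^2 * (n_A+n_B-1)) = 14336/3840 = 3.7333.
        SD[R] = 1.9322.
Step 4: R = E[R], so z = 0 with no continuity correction.
Step 5: Two-sided p-value via normal approximation = 2*(1 - Phi(|z|)) = 1.000000.
Step 6: alpha = 0.05. fail to reject H0.

R = 9, z = 0.0000, p = 1.000000, fail to reject H0.


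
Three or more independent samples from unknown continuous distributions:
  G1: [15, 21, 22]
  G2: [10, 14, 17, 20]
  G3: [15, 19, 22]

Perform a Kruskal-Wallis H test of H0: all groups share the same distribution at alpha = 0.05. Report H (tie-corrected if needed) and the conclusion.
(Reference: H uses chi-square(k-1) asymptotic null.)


Step 1: Combine all N = 10 observations and assign midranks.
sorted (value, group, rank): (10,G2,1), (14,G2,2), (15,G1,3.5), (15,G3,3.5), (17,G2,5), (19,G3,6), (20,G2,7), (21,G1,8), (22,G1,9.5), (22,G3,9.5)
Step 2: Sum ranks within each group.
R_1 = 21 (n_1 = 3)
R_2 = 15 (n_2 = 4)
R_3 = 19 (n_3 = 3)
Step 3: H = 12/(N(N+1)) * sum(R_i^2/n_i) - 3(N+1)
     = 12/(10*11) * (21^2/3 + 15^2/4 + 19^2/3) - 3*11
     = 0.109091 * 323.583 - 33
     = 2.300000.
Step 4: Ties present; correction factor C = 1 - 12/(10^3 - 10) = 0.987879. Corrected H = 2.300000 / 0.987879 = 2.328221.
Step 5: Under H0, H ~ chi^2(2); p-value = 0.312200.
Step 6: alpha = 0.05. fail to reject H0.

H = 2.3282, df = 2, p = 0.312200, fail to reject H0.


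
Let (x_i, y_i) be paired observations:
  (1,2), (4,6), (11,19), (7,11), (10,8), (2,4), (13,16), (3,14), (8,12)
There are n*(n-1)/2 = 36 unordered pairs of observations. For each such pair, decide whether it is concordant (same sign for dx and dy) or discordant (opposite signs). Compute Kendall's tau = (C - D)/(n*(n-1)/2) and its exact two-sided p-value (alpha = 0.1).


Step 1: Enumerate the 36 unordered pairs (i,j) with i<j and classify each by sign(x_j-x_i) * sign(y_j-y_i).
  (1,2):dx=+3,dy=+4->C; (1,3):dx=+10,dy=+17->C; (1,4):dx=+6,dy=+9->C; (1,5):dx=+9,dy=+6->C
  (1,6):dx=+1,dy=+2->C; (1,7):dx=+12,dy=+14->C; (1,8):dx=+2,dy=+12->C; (1,9):dx=+7,dy=+10->C
  (2,3):dx=+7,dy=+13->C; (2,4):dx=+3,dy=+5->C; (2,5):dx=+6,dy=+2->C; (2,6):dx=-2,dy=-2->C
  (2,7):dx=+9,dy=+10->C; (2,8):dx=-1,dy=+8->D; (2,9):dx=+4,dy=+6->C; (3,4):dx=-4,dy=-8->C
  (3,5):dx=-1,dy=-11->C; (3,6):dx=-9,dy=-15->C; (3,7):dx=+2,dy=-3->D; (3,8):dx=-8,dy=-5->C
  (3,9):dx=-3,dy=-7->C; (4,5):dx=+3,dy=-3->D; (4,6):dx=-5,dy=-7->C; (4,7):dx=+6,dy=+5->C
  (4,8):dx=-4,dy=+3->D; (4,9):dx=+1,dy=+1->C; (5,6):dx=-8,dy=-4->C; (5,7):dx=+3,dy=+8->C
  (5,8):dx=-7,dy=+6->D; (5,9):dx=-2,dy=+4->D; (6,7):dx=+11,dy=+12->C; (6,8):dx=+1,dy=+10->C
  (6,9):dx=+6,dy=+8->C; (7,8):dx=-10,dy=-2->C; (7,9):dx=-5,dy=-4->C; (8,9):dx=+5,dy=-2->D
Step 2: C = 29, D = 7, total pairs = 36.
Step 3: tau = (C - D)/(n(n-1)/2) = (29 - 7)/36 = 0.611111.
Step 4: Exact two-sided p-value (enumerate n! = 362880 permutations of y under H0): p = 0.024741.
Step 5: alpha = 0.1. reject H0.

tau_b = 0.6111 (C=29, D=7), p = 0.024741, reject H0.


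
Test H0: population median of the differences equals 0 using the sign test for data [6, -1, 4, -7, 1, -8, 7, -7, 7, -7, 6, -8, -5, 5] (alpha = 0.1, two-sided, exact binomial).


Step 1: Discard zero differences. Original n = 14; n_eff = number of nonzero differences = 14.
Nonzero differences (with sign): +6, -1, +4, -7, +1, -8, +7, -7, +7, -7, +6, -8, -5, +5
Step 2: Count signs: positive = 7, negative = 7.
Step 3: Under H0: P(positive) = 0.5, so the number of positives S ~ Bin(14, 0.5).
Step 4: Two-sided exact p-value = sum of Bin(14,0.5) probabilities at or below the observed probability = 1.000000.
Step 5: alpha = 0.1. fail to reject H0.

n_eff = 14, pos = 7, neg = 7, p = 1.000000, fail to reject H0.


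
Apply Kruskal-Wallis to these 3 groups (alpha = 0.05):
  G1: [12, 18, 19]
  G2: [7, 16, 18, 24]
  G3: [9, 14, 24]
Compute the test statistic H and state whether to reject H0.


Step 1: Combine all N = 10 observations and assign midranks.
sorted (value, group, rank): (7,G2,1), (9,G3,2), (12,G1,3), (14,G3,4), (16,G2,5), (18,G1,6.5), (18,G2,6.5), (19,G1,8), (24,G2,9.5), (24,G3,9.5)
Step 2: Sum ranks within each group.
R_1 = 17.5 (n_1 = 3)
R_2 = 22 (n_2 = 4)
R_3 = 15.5 (n_3 = 3)
Step 3: H = 12/(N(N+1)) * sum(R_i^2/n_i) - 3(N+1)
     = 12/(10*11) * (17.5^2/3 + 22^2/4 + 15.5^2/3) - 3*11
     = 0.109091 * 303.167 - 33
     = 0.072727.
Step 4: Ties present; correction factor C = 1 - 12/(10^3 - 10) = 0.987879. Corrected H = 0.072727 / 0.987879 = 0.073620.
Step 5: Under H0, H ~ chi^2(2); p-value = 0.963859.
Step 6: alpha = 0.05. fail to reject H0.

H = 0.0736, df = 2, p = 0.963859, fail to reject H0.


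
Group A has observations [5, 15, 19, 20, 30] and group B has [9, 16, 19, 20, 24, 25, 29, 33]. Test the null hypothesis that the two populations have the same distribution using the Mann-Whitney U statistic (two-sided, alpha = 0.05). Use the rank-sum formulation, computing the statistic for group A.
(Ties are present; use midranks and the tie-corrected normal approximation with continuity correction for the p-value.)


Step 1: Combine and sort all 13 observations; assign midranks.
sorted (value, group): (5,X), (9,Y), (15,X), (16,Y), (19,X), (19,Y), (20,X), (20,Y), (24,Y), (25,Y), (29,Y), (30,X), (33,Y)
ranks: 5->1, 9->2, 15->3, 16->4, 19->5.5, 19->5.5, 20->7.5, 20->7.5, 24->9, 25->10, 29->11, 30->12, 33->13
Step 2: Rank sum for X: R1 = 1 + 3 + 5.5 + 7.5 + 12 = 29.
Step 3: U_X = R1 - n1(n1+1)/2 = 29 - 5*6/2 = 29 - 15 = 14.
       U_Y = n1*n2 - U_X = 40 - 14 = 26.
Step 4: Ties are present, so use the tie-corrected normal approximation (with continuity correction) for the p-value.
Step 5: p-value = 0.419471; compare to alpha = 0.05. fail to reject H0.

U_X = 14, p = 0.419471, fail to reject H0 at alpha = 0.05.


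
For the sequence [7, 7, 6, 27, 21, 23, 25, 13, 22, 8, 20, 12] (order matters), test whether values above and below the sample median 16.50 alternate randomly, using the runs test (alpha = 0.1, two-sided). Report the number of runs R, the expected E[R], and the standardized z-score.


Step 1: Compute median = 16.50; label A = above, B = below.
Labels in order: BBBAAAABABAB  (n_A = 6, n_B = 6)
Step 2: Count runs R = 7.
Step 3: Under H0 (random ordering), E[R] = 2*n_A*n_B/(n_A+n_B) + 1 = 2*6*6/12 + 1 = 7.0000.
        Var[R] = 2*n_A*n_B*(2*n_A*n_B - n_A - n_B) / ((n_A+n_B)^2 * (n_A+n_B-1)) = 4320/1584 = 2.7273.
        SD[R] = 1.6514.
Step 4: R = E[R], so z = 0 with no continuity correction.
Step 5: Two-sided p-value via normal approximation = 2*(1 - Phi(|z|)) = 1.000000.
Step 6: alpha = 0.1. fail to reject H0.

R = 7, z = 0.0000, p = 1.000000, fail to reject H0.


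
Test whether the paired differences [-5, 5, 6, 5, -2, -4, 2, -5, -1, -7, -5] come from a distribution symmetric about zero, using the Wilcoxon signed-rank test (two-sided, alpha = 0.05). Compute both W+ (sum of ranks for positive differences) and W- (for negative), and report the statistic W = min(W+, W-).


Step 1: Drop any zero differences (none here) and take |d_i|.
|d| = [5, 5, 6, 5, 2, 4, 2, 5, 1, 7, 5]
Step 2: Midrank |d_i| (ties get averaged ranks).
ranks: |5|->7, |5|->7, |6|->10, |5|->7, |2|->2.5, |4|->4, |2|->2.5, |5|->7, |1|->1, |7|->11, |5|->7
Step 3: Attach original signs; sum ranks with positive sign and with negative sign.
W+ = 7 + 10 + 7 + 2.5 = 26.5
W- = 7 + 2.5 + 4 + 7 + 1 + 11 + 7 = 39.5
(Check: W+ + W- = 66 should equal n(n+1)/2 = 66.)
Step 4: Test statistic W = min(W+, W-) = 26.5.
Step 5: Ties in |d|, so use the tie-corrected normal approximation.
        E[W] = n(n+1)/4 = 11*12/4 = 33.
        Tie groups: |d|=2 (t=2), |d|=5 (t=5); sum(t^3 - t) = 126.
        Var[W] = n(n+1)(2n+1)/24 - sum(t^3-t)/48 = 3036/24 - 126/48 = 123.875.
        z = (W - E[W]) / sqrt(Var[W]) = (26.5 - 33) / 11.1299 = -0.5840.
        Two-sided p = 2*Phi(z) = 0.559212.
Step 6: alpha = 0.05. fail to reject H0.

W+ = 26.5, W- = 39.5, W = min = 26.5, p = 0.559212, fail to reject H0.


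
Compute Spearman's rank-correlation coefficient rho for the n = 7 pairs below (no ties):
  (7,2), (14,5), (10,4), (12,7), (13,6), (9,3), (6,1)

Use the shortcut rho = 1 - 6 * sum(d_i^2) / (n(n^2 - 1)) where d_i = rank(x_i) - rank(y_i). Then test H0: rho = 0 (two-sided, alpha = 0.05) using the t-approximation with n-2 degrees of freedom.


Step 1: Rank x and y separately (midranks; no ties here).
rank(x): 7->2, 14->7, 10->4, 12->5, 13->6, 9->3, 6->1
rank(y): 2->2, 5->5, 4->4, 7->7, 6->6, 3->3, 1->1
Step 2: d_i = R_x(i) - R_y(i); compute d_i^2.
  (2-2)^2=0, (7-5)^2=4, (4-4)^2=0, (5-7)^2=4, (6-6)^2=0, (3-3)^2=0, (1-1)^2=0
sum(d^2) = 8.
Step 3: rho = 1 - 6*8 / (7*(7^2 - 1)) = 1 - 48/336 = 0.857143.
Step 4: Under H0, t = rho * sqrt((n-2)/(1-rho^2)) = 3.7210 ~ t(5).
Step 5: Two-sided p-value from the t-distribution with 5 df = 0.013697.
Step 6: alpha = 0.05. reject H0.

rho = 0.8571, p = 0.013697, reject H0 at alpha = 0.05.


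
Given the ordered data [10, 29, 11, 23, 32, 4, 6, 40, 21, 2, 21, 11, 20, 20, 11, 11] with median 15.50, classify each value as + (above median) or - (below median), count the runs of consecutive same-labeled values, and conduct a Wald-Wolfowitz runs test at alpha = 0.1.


Step 1: Compute median = 15.50; label A = above, B = below.
Labels in order: BABAABBAABABAABB  (n_A = 8, n_B = 8)
Step 2: Count runs R = 11.
Step 3: Under H0 (random ordering), E[R] = 2*n_A*n_B/(n_A+n_B) + 1 = 2*8*8/16 + 1 = 9.0000.
        Var[R] = 2*n_A*n_B*(2*n_A*n_B - n_A - n_B) / ((n_A+n_B)^2 * (n_A+n_B-1)) = 14336/3840 = 3.7333.
        SD[R] = 1.9322.
Step 4: Continuity-corrected z = (R - 0.5 - E[R]) / SD[R] = (11 - 0.5 - 9.0000) / 1.9322 = 0.7763.
Step 5: Two-sided p-value via normal approximation = 2*(1 - Phi(|z|)) = 0.437558.
Step 6: alpha = 0.1. fail to reject H0.

R = 11, z = 0.7763, p = 0.437558, fail to reject H0.


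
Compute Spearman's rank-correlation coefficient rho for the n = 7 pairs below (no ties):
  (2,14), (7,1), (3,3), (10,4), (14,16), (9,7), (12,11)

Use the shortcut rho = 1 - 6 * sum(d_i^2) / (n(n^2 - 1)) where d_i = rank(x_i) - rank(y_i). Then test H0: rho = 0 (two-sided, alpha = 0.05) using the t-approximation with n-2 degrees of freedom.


Step 1: Rank x and y separately (midranks; no ties here).
rank(x): 2->1, 7->3, 3->2, 10->5, 14->7, 9->4, 12->6
rank(y): 14->6, 1->1, 3->2, 4->3, 16->7, 7->4, 11->5
Step 2: d_i = R_x(i) - R_y(i); compute d_i^2.
  (1-6)^2=25, (3-1)^2=4, (2-2)^2=0, (5-3)^2=4, (7-7)^2=0, (4-4)^2=0, (6-5)^2=1
sum(d^2) = 34.
Step 3: rho = 1 - 6*34 / (7*(7^2 - 1)) = 1 - 204/336 = 0.392857.
Step 4: Under H0, t = rho * sqrt((n-2)/(1-rho^2)) = 0.9553 ~ t(5).
Step 5: Two-sided p-value from the t-distribution with 5 df = 0.383317.
Step 6: alpha = 0.05. fail to reject H0.

rho = 0.3929, p = 0.383317, fail to reject H0 at alpha = 0.05.


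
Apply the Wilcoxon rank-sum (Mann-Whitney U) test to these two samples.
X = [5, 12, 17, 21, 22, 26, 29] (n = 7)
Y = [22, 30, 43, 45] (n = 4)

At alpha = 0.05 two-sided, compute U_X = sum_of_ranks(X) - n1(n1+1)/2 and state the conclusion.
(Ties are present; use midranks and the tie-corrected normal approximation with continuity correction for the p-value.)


Step 1: Combine and sort all 11 observations; assign midranks.
sorted (value, group): (5,X), (12,X), (17,X), (21,X), (22,X), (22,Y), (26,X), (29,X), (30,Y), (43,Y), (45,Y)
ranks: 5->1, 12->2, 17->3, 21->4, 22->5.5, 22->5.5, 26->7, 29->8, 30->9, 43->10, 45->11
Step 2: Rank sum for X: R1 = 1 + 2 + 3 + 4 + 5.5 + 7 + 8 = 30.5.
Step 3: U_X = R1 - n1(n1+1)/2 = 30.5 - 7*8/2 = 30.5 - 28 = 2.5.
       U_Y = n1*n2 - U_X = 28 - 2.5 = 25.5.
Step 4: Ties are present, so use the tie-corrected normal approximation (with continuity correction) for the p-value.
Step 5: p-value = 0.037202; compare to alpha = 0.05. reject H0.

U_X = 2.5, p = 0.037202, reject H0 at alpha = 0.05.


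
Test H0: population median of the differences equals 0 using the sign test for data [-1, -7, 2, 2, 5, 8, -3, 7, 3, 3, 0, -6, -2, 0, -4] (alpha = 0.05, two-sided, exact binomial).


Step 1: Discard zero differences. Original n = 15; n_eff = number of nonzero differences = 13.
Nonzero differences (with sign): -1, -7, +2, +2, +5, +8, -3, +7, +3, +3, -6, -2, -4
Step 2: Count signs: positive = 7, negative = 6.
Step 3: Under H0: P(positive) = 0.5, so the number of positives S ~ Bin(13, 0.5).
Step 4: Two-sided exact p-value = sum of Bin(13,0.5) probabilities at or below the observed probability = 1.000000.
Step 5: alpha = 0.05. fail to reject H0.

n_eff = 13, pos = 7, neg = 6, p = 1.000000, fail to reject H0.


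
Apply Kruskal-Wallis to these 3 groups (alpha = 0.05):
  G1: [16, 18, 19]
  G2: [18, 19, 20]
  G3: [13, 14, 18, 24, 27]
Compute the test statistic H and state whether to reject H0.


Step 1: Combine all N = 11 observations and assign midranks.
sorted (value, group, rank): (13,G3,1), (14,G3,2), (16,G1,3), (18,G1,5), (18,G2,5), (18,G3,5), (19,G1,7.5), (19,G2,7.5), (20,G2,9), (24,G3,10), (27,G3,11)
Step 2: Sum ranks within each group.
R_1 = 15.5 (n_1 = 3)
R_2 = 21.5 (n_2 = 3)
R_3 = 29 (n_3 = 5)
Step 3: H = 12/(N(N+1)) * sum(R_i^2/n_i) - 3(N+1)
     = 12/(11*12) * (15.5^2/3 + 21.5^2/3 + 29^2/5) - 3*12
     = 0.090909 * 402.367 - 36
     = 0.578788.
Step 4: Ties present; correction factor C = 1 - 30/(11^3 - 11) = 0.977273. Corrected H = 0.578788 / 0.977273 = 0.592248.
Step 5: Under H0, H ~ chi^2(2); p-value = 0.743695.
Step 6: alpha = 0.05. fail to reject H0.

H = 0.5922, df = 2, p = 0.743695, fail to reject H0.


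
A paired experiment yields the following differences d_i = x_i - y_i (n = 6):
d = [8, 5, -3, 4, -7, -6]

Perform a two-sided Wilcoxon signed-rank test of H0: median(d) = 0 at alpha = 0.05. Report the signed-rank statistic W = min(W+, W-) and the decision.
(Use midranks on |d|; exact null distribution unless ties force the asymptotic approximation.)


Step 1: Drop any zero differences (none here) and take |d_i|.
|d| = [8, 5, 3, 4, 7, 6]
Step 2: Midrank |d_i| (ties get averaged ranks).
ranks: |8|->6, |5|->3, |3|->1, |4|->2, |7|->5, |6|->4
Step 3: Attach original signs; sum ranks with positive sign and with negative sign.
W+ = 6 + 3 + 2 = 11
W- = 1 + 5 + 4 = 10
(Check: W+ + W- = 21 should equal n(n+1)/2 = 21.)
Step 4: Test statistic W = min(W+, W-) = 10.
Step 5: No ties, so the exact null distribution over the 2^6 = 64 sign assignments gives the two-sided p-value = 1.000000.
Step 6: alpha = 0.05. fail to reject H0.

W+ = 11, W- = 10, W = min = 10, p = 1.000000, fail to reject H0.


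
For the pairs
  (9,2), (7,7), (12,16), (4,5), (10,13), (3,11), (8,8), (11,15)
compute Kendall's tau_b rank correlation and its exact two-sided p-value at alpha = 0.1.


Step 1: Enumerate the 28 unordered pairs (i,j) with i<j and classify each by sign(x_j-x_i) * sign(y_j-y_i).
  (1,2):dx=-2,dy=+5->D; (1,3):dx=+3,dy=+14->C; (1,4):dx=-5,dy=+3->D; (1,5):dx=+1,dy=+11->C
  (1,6):dx=-6,dy=+9->D; (1,7):dx=-1,dy=+6->D; (1,8):dx=+2,dy=+13->C; (2,3):dx=+5,dy=+9->C
  (2,4):dx=-3,dy=-2->C; (2,5):dx=+3,dy=+6->C; (2,6):dx=-4,dy=+4->D; (2,7):dx=+1,dy=+1->C
  (2,8):dx=+4,dy=+8->C; (3,4):dx=-8,dy=-11->C; (3,5):dx=-2,dy=-3->C; (3,6):dx=-9,dy=-5->C
  (3,7):dx=-4,dy=-8->C; (3,8):dx=-1,dy=-1->C; (4,5):dx=+6,dy=+8->C; (4,6):dx=-1,dy=+6->D
  (4,7):dx=+4,dy=+3->C; (4,8):dx=+7,dy=+10->C; (5,6):dx=-7,dy=-2->C; (5,7):dx=-2,dy=-5->C
  (5,8):dx=+1,dy=+2->C; (6,7):dx=+5,dy=-3->D; (6,8):dx=+8,dy=+4->C; (7,8):dx=+3,dy=+7->C
Step 2: C = 21, D = 7, total pairs = 28.
Step 3: tau = (C - D)/(n(n-1)/2) = (21 - 7)/28 = 0.500000.
Step 4: Exact two-sided p-value (enumerate n! = 40320 permutations of y under H0): p = 0.108681.
Step 5: alpha = 0.1. fail to reject H0.

tau_b = 0.5000 (C=21, D=7), p = 0.108681, fail to reject H0.


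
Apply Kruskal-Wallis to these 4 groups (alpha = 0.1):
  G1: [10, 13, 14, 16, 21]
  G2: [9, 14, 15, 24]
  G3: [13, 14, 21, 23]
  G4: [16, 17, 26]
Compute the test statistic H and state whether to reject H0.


Step 1: Combine all N = 16 observations and assign midranks.
sorted (value, group, rank): (9,G2,1), (10,G1,2), (13,G1,3.5), (13,G3,3.5), (14,G1,6), (14,G2,6), (14,G3,6), (15,G2,8), (16,G1,9.5), (16,G4,9.5), (17,G4,11), (21,G1,12.5), (21,G3,12.5), (23,G3,14), (24,G2,15), (26,G4,16)
Step 2: Sum ranks within each group.
R_1 = 33.5 (n_1 = 5)
R_2 = 30 (n_2 = 4)
R_3 = 36 (n_3 = 4)
R_4 = 36.5 (n_4 = 3)
Step 3: H = 12/(N(N+1)) * sum(R_i^2/n_i) - 3(N+1)
     = 12/(16*17) * (33.5^2/5 + 30^2/4 + 36^2/4 + 36.5^2/3) - 3*17
     = 0.044118 * 1217.53 - 51
     = 2.714706.
Step 4: Ties present; correction factor C = 1 - 42/(16^3 - 16) = 0.989706. Corrected H = 2.714706 / 0.989706 = 2.742942.
Step 5: Under H0, H ~ chi^2(3); p-value = 0.432979.
Step 6: alpha = 0.1. fail to reject H0.

H = 2.7429, df = 3, p = 0.432979, fail to reject H0.


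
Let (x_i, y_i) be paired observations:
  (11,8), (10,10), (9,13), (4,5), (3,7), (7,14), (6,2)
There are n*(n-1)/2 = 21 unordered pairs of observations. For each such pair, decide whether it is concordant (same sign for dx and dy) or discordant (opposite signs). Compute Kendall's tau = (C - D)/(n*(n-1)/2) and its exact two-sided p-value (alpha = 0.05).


Step 1: Enumerate the 21 unordered pairs (i,j) with i<j and classify each by sign(x_j-x_i) * sign(y_j-y_i).
  (1,2):dx=-1,dy=+2->D; (1,3):dx=-2,dy=+5->D; (1,4):dx=-7,dy=-3->C; (1,5):dx=-8,dy=-1->C
  (1,6):dx=-4,dy=+6->D; (1,7):dx=-5,dy=-6->C; (2,3):dx=-1,dy=+3->D; (2,4):dx=-6,dy=-5->C
  (2,5):dx=-7,dy=-3->C; (2,6):dx=-3,dy=+4->D; (2,7):dx=-4,dy=-8->C; (3,4):dx=-5,dy=-8->C
  (3,5):dx=-6,dy=-6->C; (3,6):dx=-2,dy=+1->D; (3,7):dx=-3,dy=-11->C; (4,5):dx=-1,dy=+2->D
  (4,6):dx=+3,dy=+9->C; (4,7):dx=+2,dy=-3->D; (5,6):dx=+4,dy=+7->C; (5,7):dx=+3,dy=-5->D
  (6,7):dx=-1,dy=-12->C
Step 2: C = 12, D = 9, total pairs = 21.
Step 3: tau = (C - D)/(n(n-1)/2) = (12 - 9)/21 = 0.142857.
Step 4: Exact two-sided p-value (enumerate n! = 5040 permutations of y under H0): p = 0.772619.
Step 5: alpha = 0.05. fail to reject H0.

tau_b = 0.1429 (C=12, D=9), p = 0.772619, fail to reject H0.


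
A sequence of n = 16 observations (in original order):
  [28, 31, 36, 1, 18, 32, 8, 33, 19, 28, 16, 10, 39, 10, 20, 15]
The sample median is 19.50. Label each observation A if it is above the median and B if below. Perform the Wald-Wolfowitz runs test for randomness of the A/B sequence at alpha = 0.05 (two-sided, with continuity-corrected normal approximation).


Step 1: Compute median = 19.50; label A = above, B = below.
Labels in order: AAABBABABABBABAB  (n_A = 8, n_B = 8)
Step 2: Count runs R = 12.
Step 3: Under H0 (random ordering), E[R] = 2*n_A*n_B/(n_A+n_B) + 1 = 2*8*8/16 + 1 = 9.0000.
        Var[R] = 2*n_A*n_B*(2*n_A*n_B - n_A - n_B) / ((n_A+n_B)^2 * (n_A+n_B-1)) = 14336/3840 = 3.7333.
        SD[R] = 1.9322.
Step 4: Continuity-corrected z = (R - 0.5 - E[R]) / SD[R] = (12 - 0.5 - 9.0000) / 1.9322 = 1.2939.
Step 5: Two-sided p-value via normal approximation = 2*(1 - Phi(|z|)) = 0.195709.
Step 6: alpha = 0.05. fail to reject H0.

R = 12, z = 1.2939, p = 0.195709, fail to reject H0.


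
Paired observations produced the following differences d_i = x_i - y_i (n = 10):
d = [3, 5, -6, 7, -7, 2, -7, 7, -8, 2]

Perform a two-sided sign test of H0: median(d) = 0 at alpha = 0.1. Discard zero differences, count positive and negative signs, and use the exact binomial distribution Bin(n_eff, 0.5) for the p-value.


Step 1: Discard zero differences. Original n = 10; n_eff = number of nonzero differences = 10.
Nonzero differences (with sign): +3, +5, -6, +7, -7, +2, -7, +7, -8, +2
Step 2: Count signs: positive = 6, negative = 4.
Step 3: Under H0: P(positive) = 0.5, so the number of positives S ~ Bin(10, 0.5).
Step 4: Two-sided exact p-value = sum of Bin(10,0.5) probabilities at or below the observed probability = 0.753906.
Step 5: alpha = 0.1. fail to reject H0.

n_eff = 10, pos = 6, neg = 4, p = 0.753906, fail to reject H0.


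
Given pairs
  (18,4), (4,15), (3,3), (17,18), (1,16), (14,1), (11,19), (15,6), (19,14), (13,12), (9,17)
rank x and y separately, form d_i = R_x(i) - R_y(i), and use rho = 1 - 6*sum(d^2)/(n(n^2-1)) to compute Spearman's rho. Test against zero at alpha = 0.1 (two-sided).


Step 1: Rank x and y separately (midranks; no ties here).
rank(x): 18->10, 4->3, 3->2, 17->9, 1->1, 14->7, 11->5, 15->8, 19->11, 13->6, 9->4
rank(y): 4->3, 15->7, 3->2, 18->10, 16->8, 1->1, 19->11, 6->4, 14->6, 12->5, 17->9
Step 2: d_i = R_x(i) - R_y(i); compute d_i^2.
  (10-3)^2=49, (3-7)^2=16, (2-2)^2=0, (9-10)^2=1, (1-8)^2=49, (7-1)^2=36, (5-11)^2=36, (8-4)^2=16, (11-6)^2=25, (6-5)^2=1, (4-9)^2=25
sum(d^2) = 254.
Step 3: rho = 1 - 6*254 / (11*(11^2 - 1)) = 1 - 1524/1320 = -0.154545.
Step 4: Under H0, t = rho * sqrt((n-2)/(1-rho^2)) = -0.4693 ~ t(9).
Step 5: Two-sided p-value from the t-distribution with 9 df = 0.650034.
Step 6: alpha = 0.1. fail to reject H0.

rho = -0.1545, p = 0.650034, fail to reject H0 at alpha = 0.1.


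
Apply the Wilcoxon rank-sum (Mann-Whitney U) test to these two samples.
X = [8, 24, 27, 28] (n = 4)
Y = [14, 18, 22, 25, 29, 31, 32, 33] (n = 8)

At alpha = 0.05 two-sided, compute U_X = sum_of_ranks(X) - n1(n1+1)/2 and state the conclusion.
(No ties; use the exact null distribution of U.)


Step 1: Combine and sort all 12 observations; assign midranks.
sorted (value, group): (8,X), (14,Y), (18,Y), (22,Y), (24,X), (25,Y), (27,X), (28,X), (29,Y), (31,Y), (32,Y), (33,Y)
ranks: 8->1, 14->2, 18->3, 22->4, 24->5, 25->6, 27->7, 28->8, 29->9, 31->10, 32->11, 33->12
Step 2: Rank sum for X: R1 = 1 + 5 + 7 + 8 = 21.
Step 3: U_X = R1 - n1(n1+1)/2 = 21 - 4*5/2 = 21 - 10 = 11.
       U_Y = n1*n2 - U_X = 32 - 11 = 21.
Step 4: No ties, so the exact null distribution of U (based on enumerating the C(12,4) = 495 equally likely rank assignments) gives the two-sided p-value.
Step 5: p-value = 0.460606; compare to alpha = 0.05. fail to reject H0.

U_X = 11, p = 0.460606, fail to reject H0 at alpha = 0.05.


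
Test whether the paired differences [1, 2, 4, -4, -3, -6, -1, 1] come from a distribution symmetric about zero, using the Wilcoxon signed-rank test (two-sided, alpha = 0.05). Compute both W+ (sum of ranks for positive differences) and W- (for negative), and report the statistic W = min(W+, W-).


Step 1: Drop any zero differences (none here) and take |d_i|.
|d| = [1, 2, 4, 4, 3, 6, 1, 1]
Step 2: Midrank |d_i| (ties get averaged ranks).
ranks: |1|->2, |2|->4, |4|->6.5, |4|->6.5, |3|->5, |6|->8, |1|->2, |1|->2
Step 3: Attach original signs; sum ranks with positive sign and with negative sign.
W+ = 2 + 4 + 6.5 + 2 = 14.5
W- = 6.5 + 5 + 8 + 2 = 21.5
(Check: W+ + W- = 36 should equal n(n+1)/2 = 36.)
Step 4: Test statistic W = min(W+, W-) = 14.5.
Step 5: Ties in |d|, so use the tie-corrected normal approximation.
        E[W] = n(n+1)/4 = 8*9/4 = 18.
        Tie groups: |d|=1 (t=3), |d|=4 (t=2); sum(t^3 - t) = 30.
        Var[W] = n(n+1)(2n+1)/24 - sum(t^3-t)/48 = 1224/24 - 30/48 = 50.375.
        z = (W - E[W]) / sqrt(Var[W]) = (14.5 - 18) / 7.0975 = -0.4931.
        Two-sided p = 2*Phi(z) = 0.621921.
Step 6: alpha = 0.05. fail to reject H0.

W+ = 14.5, W- = 21.5, W = min = 14.5, p = 0.621921, fail to reject H0.


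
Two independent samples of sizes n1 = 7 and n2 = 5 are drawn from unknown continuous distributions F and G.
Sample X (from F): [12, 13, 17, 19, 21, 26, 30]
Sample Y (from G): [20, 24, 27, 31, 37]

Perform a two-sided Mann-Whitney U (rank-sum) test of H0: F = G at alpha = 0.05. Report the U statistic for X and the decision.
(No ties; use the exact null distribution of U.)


Step 1: Combine and sort all 12 observations; assign midranks.
sorted (value, group): (12,X), (13,X), (17,X), (19,X), (20,Y), (21,X), (24,Y), (26,X), (27,Y), (30,X), (31,Y), (37,Y)
ranks: 12->1, 13->2, 17->3, 19->4, 20->5, 21->6, 24->7, 26->8, 27->9, 30->10, 31->11, 37->12
Step 2: Rank sum for X: R1 = 1 + 2 + 3 + 4 + 6 + 8 + 10 = 34.
Step 3: U_X = R1 - n1(n1+1)/2 = 34 - 7*8/2 = 34 - 28 = 6.
       U_Y = n1*n2 - U_X = 35 - 6 = 29.
Step 4: No ties, so the exact null distribution of U (based on enumerating the C(12,7) = 792 equally likely rank assignments) gives the two-sided p-value.
Step 5: p-value = 0.073232; compare to alpha = 0.05. fail to reject H0.

U_X = 6, p = 0.073232, fail to reject H0 at alpha = 0.05.


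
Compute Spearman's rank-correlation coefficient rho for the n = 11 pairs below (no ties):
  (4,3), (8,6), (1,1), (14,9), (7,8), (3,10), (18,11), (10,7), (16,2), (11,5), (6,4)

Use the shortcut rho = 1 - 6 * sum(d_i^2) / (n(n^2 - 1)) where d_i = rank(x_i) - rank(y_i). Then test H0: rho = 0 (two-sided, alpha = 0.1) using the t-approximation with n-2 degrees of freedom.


Step 1: Rank x and y separately (midranks; no ties here).
rank(x): 4->3, 8->6, 1->1, 14->9, 7->5, 3->2, 18->11, 10->7, 16->10, 11->8, 6->4
rank(y): 3->3, 6->6, 1->1, 9->9, 8->8, 10->10, 11->11, 7->7, 2->2, 5->5, 4->4
Step 2: d_i = R_x(i) - R_y(i); compute d_i^2.
  (3-3)^2=0, (6-6)^2=0, (1-1)^2=0, (9-9)^2=0, (5-8)^2=9, (2-10)^2=64, (11-11)^2=0, (7-7)^2=0, (10-2)^2=64, (8-5)^2=9, (4-4)^2=0
sum(d^2) = 146.
Step 3: rho = 1 - 6*146 / (11*(11^2 - 1)) = 1 - 876/1320 = 0.336364.
Step 4: Under H0, t = rho * sqrt((n-2)/(1-rho^2)) = 1.0715 ~ t(9).
Step 5: Two-sided p-value from the t-distribution with 9 df = 0.311824.
Step 6: alpha = 0.1. fail to reject H0.

rho = 0.3364, p = 0.311824, fail to reject H0 at alpha = 0.1.


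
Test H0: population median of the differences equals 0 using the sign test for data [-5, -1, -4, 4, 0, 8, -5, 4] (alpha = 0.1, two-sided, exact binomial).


Step 1: Discard zero differences. Original n = 8; n_eff = number of nonzero differences = 7.
Nonzero differences (with sign): -5, -1, -4, +4, +8, -5, +4
Step 2: Count signs: positive = 3, negative = 4.
Step 3: Under H0: P(positive) = 0.5, so the number of positives S ~ Bin(7, 0.5).
Step 4: Two-sided exact p-value = sum of Bin(7,0.5) probabilities at or below the observed probability = 1.000000.
Step 5: alpha = 0.1. fail to reject H0.

n_eff = 7, pos = 3, neg = 4, p = 1.000000, fail to reject H0.


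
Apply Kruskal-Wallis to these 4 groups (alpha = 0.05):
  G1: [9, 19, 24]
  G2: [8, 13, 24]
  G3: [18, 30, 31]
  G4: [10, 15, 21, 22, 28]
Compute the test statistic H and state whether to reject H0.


Step 1: Combine all N = 14 observations and assign midranks.
sorted (value, group, rank): (8,G2,1), (9,G1,2), (10,G4,3), (13,G2,4), (15,G4,5), (18,G3,6), (19,G1,7), (21,G4,8), (22,G4,9), (24,G1,10.5), (24,G2,10.5), (28,G4,12), (30,G3,13), (31,G3,14)
Step 2: Sum ranks within each group.
R_1 = 19.5 (n_1 = 3)
R_2 = 15.5 (n_2 = 3)
R_3 = 33 (n_3 = 3)
R_4 = 37 (n_4 = 5)
Step 3: H = 12/(N(N+1)) * sum(R_i^2/n_i) - 3(N+1)
     = 12/(14*15) * (19.5^2/3 + 15.5^2/3 + 33^2/3 + 37^2/5) - 3*15
     = 0.057143 * 843.633 - 45
     = 3.207619.
Step 4: Ties present; correction factor C = 1 - 6/(14^3 - 14) = 0.997802. Corrected H = 3.207619 / 0.997802 = 3.214684.
Step 5: Under H0, H ~ chi^2(3); p-value = 0.359695.
Step 6: alpha = 0.05. fail to reject H0.

H = 3.2147, df = 3, p = 0.359695, fail to reject H0.


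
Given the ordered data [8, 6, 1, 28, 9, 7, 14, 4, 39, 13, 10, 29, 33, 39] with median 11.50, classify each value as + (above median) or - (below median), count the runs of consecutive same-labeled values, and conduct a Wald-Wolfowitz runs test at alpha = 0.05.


Step 1: Compute median = 11.50; label A = above, B = below.
Labels in order: BBBABBABAABAAA  (n_A = 7, n_B = 7)
Step 2: Count runs R = 8.
Step 3: Under H0 (random ordering), E[R] = 2*n_A*n_B/(n_A+n_B) + 1 = 2*7*7/14 + 1 = 8.0000.
        Var[R] = 2*n_A*n_B*(2*n_A*n_B - n_A - n_B) / ((n_A+n_B)^2 * (n_A+n_B-1)) = 8232/2548 = 3.2308.
        SD[R] = 1.7974.
Step 4: R = E[R], so z = 0 with no continuity correction.
Step 5: Two-sided p-value via normal approximation = 2*(1 - Phi(|z|)) = 1.000000.
Step 6: alpha = 0.05. fail to reject H0.

R = 8, z = 0.0000, p = 1.000000, fail to reject H0.


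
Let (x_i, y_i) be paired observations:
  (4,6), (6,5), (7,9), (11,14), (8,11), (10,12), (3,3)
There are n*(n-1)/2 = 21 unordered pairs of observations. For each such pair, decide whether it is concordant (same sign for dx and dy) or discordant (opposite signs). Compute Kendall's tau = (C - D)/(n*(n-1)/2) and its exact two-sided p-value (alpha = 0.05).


Step 1: Enumerate the 21 unordered pairs (i,j) with i<j and classify each by sign(x_j-x_i) * sign(y_j-y_i).
  (1,2):dx=+2,dy=-1->D; (1,3):dx=+3,dy=+3->C; (1,4):dx=+7,dy=+8->C; (1,5):dx=+4,dy=+5->C
  (1,6):dx=+6,dy=+6->C; (1,7):dx=-1,dy=-3->C; (2,3):dx=+1,dy=+4->C; (2,4):dx=+5,dy=+9->C
  (2,5):dx=+2,dy=+6->C; (2,6):dx=+4,dy=+7->C; (2,7):dx=-3,dy=-2->C; (3,4):dx=+4,dy=+5->C
  (3,5):dx=+1,dy=+2->C; (3,6):dx=+3,dy=+3->C; (3,7):dx=-4,dy=-6->C; (4,5):dx=-3,dy=-3->C
  (4,6):dx=-1,dy=-2->C; (4,7):dx=-8,dy=-11->C; (5,6):dx=+2,dy=+1->C; (5,7):dx=-5,dy=-8->C
  (6,7):dx=-7,dy=-9->C
Step 2: C = 20, D = 1, total pairs = 21.
Step 3: tau = (C - D)/(n(n-1)/2) = (20 - 1)/21 = 0.904762.
Step 4: Exact two-sided p-value (enumerate n! = 5040 permutations of y under H0): p = 0.002778.
Step 5: alpha = 0.05. reject H0.

tau_b = 0.9048 (C=20, D=1), p = 0.002778, reject H0.


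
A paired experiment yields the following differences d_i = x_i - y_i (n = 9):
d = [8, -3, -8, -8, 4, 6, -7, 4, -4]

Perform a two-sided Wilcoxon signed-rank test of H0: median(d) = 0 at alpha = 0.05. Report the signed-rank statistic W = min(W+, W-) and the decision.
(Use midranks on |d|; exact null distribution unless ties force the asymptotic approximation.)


Step 1: Drop any zero differences (none here) and take |d_i|.
|d| = [8, 3, 8, 8, 4, 6, 7, 4, 4]
Step 2: Midrank |d_i| (ties get averaged ranks).
ranks: |8|->8, |3|->1, |8|->8, |8|->8, |4|->3, |6|->5, |7|->6, |4|->3, |4|->3
Step 3: Attach original signs; sum ranks with positive sign and with negative sign.
W+ = 8 + 3 + 5 + 3 = 19
W- = 1 + 8 + 8 + 6 + 3 = 26
(Check: W+ + W- = 45 should equal n(n+1)/2 = 45.)
Step 4: Test statistic W = min(W+, W-) = 19.
Step 5: Ties in |d|, so use the tie-corrected normal approximation.
        E[W] = n(n+1)/4 = 9*10/4 = 22.5.
        Tie groups: |d|=4 (t=3), |d|=8 (t=3); sum(t^3 - t) = 48.
        Var[W] = n(n+1)(2n+1)/24 - sum(t^3-t)/48 = 1710/24 - 48/48 = 70.25.
        z = (W - E[W]) / sqrt(Var[W]) = (19 - 22.5) / 8.3815 = -0.4176.
        Two-sided p = 2*Phi(z) = 0.676251.
Step 6: alpha = 0.05. fail to reject H0.

W+ = 19, W- = 26, W = min = 19, p = 0.676251, fail to reject H0.


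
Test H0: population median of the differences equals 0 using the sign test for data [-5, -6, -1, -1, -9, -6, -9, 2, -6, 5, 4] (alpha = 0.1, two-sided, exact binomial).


Step 1: Discard zero differences. Original n = 11; n_eff = number of nonzero differences = 11.
Nonzero differences (with sign): -5, -6, -1, -1, -9, -6, -9, +2, -6, +5, +4
Step 2: Count signs: positive = 3, negative = 8.
Step 3: Under H0: P(positive) = 0.5, so the number of positives S ~ Bin(11, 0.5).
Step 4: Two-sided exact p-value = sum of Bin(11,0.5) probabilities at or below the observed probability = 0.226562.
Step 5: alpha = 0.1. fail to reject H0.

n_eff = 11, pos = 3, neg = 8, p = 0.226562, fail to reject H0.


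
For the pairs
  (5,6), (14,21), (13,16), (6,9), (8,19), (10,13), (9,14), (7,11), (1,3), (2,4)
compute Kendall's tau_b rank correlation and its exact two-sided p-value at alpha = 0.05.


Step 1: Enumerate the 45 unordered pairs (i,j) with i<j and classify each by sign(x_j-x_i) * sign(y_j-y_i).
  (1,2):dx=+9,dy=+15->C; (1,3):dx=+8,dy=+10->C; (1,4):dx=+1,dy=+3->C; (1,5):dx=+3,dy=+13->C
  (1,6):dx=+5,dy=+7->C; (1,7):dx=+4,dy=+8->C; (1,8):dx=+2,dy=+5->C; (1,9):dx=-4,dy=-3->C
  (1,10):dx=-3,dy=-2->C; (2,3):dx=-1,dy=-5->C; (2,4):dx=-8,dy=-12->C; (2,5):dx=-6,dy=-2->C
  (2,6):dx=-4,dy=-8->C; (2,7):dx=-5,dy=-7->C; (2,8):dx=-7,dy=-10->C; (2,9):dx=-13,dy=-18->C
  (2,10):dx=-12,dy=-17->C; (3,4):dx=-7,dy=-7->C; (3,5):dx=-5,dy=+3->D; (3,6):dx=-3,dy=-3->C
  (3,7):dx=-4,dy=-2->C; (3,8):dx=-6,dy=-5->C; (3,9):dx=-12,dy=-13->C; (3,10):dx=-11,dy=-12->C
  (4,5):dx=+2,dy=+10->C; (4,6):dx=+4,dy=+4->C; (4,7):dx=+3,dy=+5->C; (4,8):dx=+1,dy=+2->C
  (4,9):dx=-5,dy=-6->C; (4,10):dx=-4,dy=-5->C; (5,6):dx=+2,dy=-6->D; (5,7):dx=+1,dy=-5->D
  (5,8):dx=-1,dy=-8->C; (5,9):dx=-7,dy=-16->C; (5,10):dx=-6,dy=-15->C; (6,7):dx=-1,dy=+1->D
  (6,8):dx=-3,dy=-2->C; (6,9):dx=-9,dy=-10->C; (6,10):dx=-8,dy=-9->C; (7,8):dx=-2,dy=-3->C
  (7,9):dx=-8,dy=-11->C; (7,10):dx=-7,dy=-10->C; (8,9):dx=-6,dy=-8->C; (8,10):dx=-5,dy=-7->C
  (9,10):dx=+1,dy=+1->C
Step 2: C = 41, D = 4, total pairs = 45.
Step 3: tau = (C - D)/(n(n-1)/2) = (41 - 4)/45 = 0.822222.
Step 4: Exact two-sided p-value (enumerate n! = 3628800 permutations of y under H0): p = 0.000358.
Step 5: alpha = 0.05. reject H0.

tau_b = 0.8222 (C=41, D=4), p = 0.000358, reject H0.


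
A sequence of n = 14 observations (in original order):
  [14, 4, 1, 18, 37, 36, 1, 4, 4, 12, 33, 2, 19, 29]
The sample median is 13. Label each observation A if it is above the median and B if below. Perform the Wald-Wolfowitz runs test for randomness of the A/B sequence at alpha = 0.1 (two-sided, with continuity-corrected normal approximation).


Step 1: Compute median = 13; label A = above, B = below.
Labels in order: ABBAAABBBBABAA  (n_A = 7, n_B = 7)
Step 2: Count runs R = 7.
Step 3: Under H0 (random ordering), E[R] = 2*n_A*n_B/(n_A+n_B) + 1 = 2*7*7/14 + 1 = 8.0000.
        Var[R] = 2*n_A*n_B*(2*n_A*n_B - n_A - n_B) / ((n_A+n_B)^2 * (n_A+n_B-1)) = 8232/2548 = 3.2308.
        SD[R] = 1.7974.
Step 4: Continuity-corrected z = (R + 0.5 - E[R]) / SD[R] = (7 + 0.5 - 8.0000) / 1.7974 = -0.2782.
Step 5: Two-sided p-value via normal approximation = 2*(1 - Phi(|z|)) = 0.780879.
Step 6: alpha = 0.1. fail to reject H0.

R = 7, z = -0.2782, p = 0.780879, fail to reject H0.


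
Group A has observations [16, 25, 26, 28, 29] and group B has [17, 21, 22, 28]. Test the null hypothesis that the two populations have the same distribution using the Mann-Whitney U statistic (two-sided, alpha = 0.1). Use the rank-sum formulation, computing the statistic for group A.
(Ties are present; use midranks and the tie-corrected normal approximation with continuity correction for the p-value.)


Step 1: Combine and sort all 9 observations; assign midranks.
sorted (value, group): (16,X), (17,Y), (21,Y), (22,Y), (25,X), (26,X), (28,X), (28,Y), (29,X)
ranks: 16->1, 17->2, 21->3, 22->4, 25->5, 26->6, 28->7.5, 28->7.5, 29->9
Step 2: Rank sum for X: R1 = 1 + 5 + 6 + 7.5 + 9 = 28.5.
Step 3: U_X = R1 - n1(n1+1)/2 = 28.5 - 5*6/2 = 28.5 - 15 = 13.5.
       U_Y = n1*n2 - U_X = 20 - 13.5 = 6.5.
Step 4: Ties are present, so use the tie-corrected normal approximation (with continuity correction) for the p-value.
Step 5: p-value = 0.460558; compare to alpha = 0.1. fail to reject H0.

U_X = 13.5, p = 0.460558, fail to reject H0 at alpha = 0.1.


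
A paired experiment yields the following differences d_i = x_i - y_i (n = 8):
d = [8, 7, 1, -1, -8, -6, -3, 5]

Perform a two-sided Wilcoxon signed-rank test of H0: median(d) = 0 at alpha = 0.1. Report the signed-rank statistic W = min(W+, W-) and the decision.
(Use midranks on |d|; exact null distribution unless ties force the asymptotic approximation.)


Step 1: Drop any zero differences (none here) and take |d_i|.
|d| = [8, 7, 1, 1, 8, 6, 3, 5]
Step 2: Midrank |d_i| (ties get averaged ranks).
ranks: |8|->7.5, |7|->6, |1|->1.5, |1|->1.5, |8|->7.5, |6|->5, |3|->3, |5|->4
Step 3: Attach original signs; sum ranks with positive sign and with negative sign.
W+ = 7.5 + 6 + 1.5 + 4 = 19
W- = 1.5 + 7.5 + 5 + 3 = 17
(Check: W+ + W- = 36 should equal n(n+1)/2 = 36.)
Step 4: Test statistic W = min(W+, W-) = 17.
Step 5: Ties in |d|, so use the tie-corrected normal approximation.
        E[W] = n(n+1)/4 = 8*9/4 = 18.
        Tie groups: |d|=1 (t=2), |d|=8 (t=2); sum(t^3 - t) = 12.
        Var[W] = n(n+1)(2n+1)/24 - sum(t^3-t)/48 = 1224/24 - 12/48 = 50.75.
        z = (W - E[W]) / sqrt(Var[W]) = (17 - 18) / 7.1239 = -0.1404.
        Two-sided p = 2*Phi(z) = 0.888366.
Step 6: alpha = 0.1. fail to reject H0.

W+ = 19, W- = 17, W = min = 17, p = 0.888366, fail to reject H0.


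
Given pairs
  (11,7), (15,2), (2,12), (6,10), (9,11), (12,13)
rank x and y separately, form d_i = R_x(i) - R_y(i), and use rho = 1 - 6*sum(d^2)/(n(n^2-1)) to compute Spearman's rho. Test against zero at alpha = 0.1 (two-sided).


Step 1: Rank x and y separately (midranks; no ties here).
rank(x): 11->4, 15->6, 2->1, 6->2, 9->3, 12->5
rank(y): 7->2, 2->1, 12->5, 10->3, 11->4, 13->6
Step 2: d_i = R_x(i) - R_y(i); compute d_i^2.
  (4-2)^2=4, (6-1)^2=25, (1-5)^2=16, (2-3)^2=1, (3-4)^2=1, (5-6)^2=1
sum(d^2) = 48.
Step 3: rho = 1 - 6*48 / (6*(6^2 - 1)) = 1 - 288/210 = -0.371429.
Step 4: Under H0, t = rho * sqrt((n-2)/(1-rho^2)) = -0.8001 ~ t(4).
Step 5: Two-sided p-value from the t-distribution with 4 df = 0.468478.
Step 6: alpha = 0.1. fail to reject H0.

rho = -0.3714, p = 0.468478, fail to reject H0 at alpha = 0.1.


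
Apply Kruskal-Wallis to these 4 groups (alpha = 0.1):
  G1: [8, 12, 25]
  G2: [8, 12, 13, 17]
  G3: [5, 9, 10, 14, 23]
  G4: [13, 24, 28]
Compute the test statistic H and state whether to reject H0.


Step 1: Combine all N = 15 observations and assign midranks.
sorted (value, group, rank): (5,G3,1), (8,G1,2.5), (8,G2,2.5), (9,G3,4), (10,G3,5), (12,G1,6.5), (12,G2,6.5), (13,G2,8.5), (13,G4,8.5), (14,G3,10), (17,G2,11), (23,G3,12), (24,G4,13), (25,G1,14), (28,G4,15)
Step 2: Sum ranks within each group.
R_1 = 23 (n_1 = 3)
R_2 = 28.5 (n_2 = 4)
R_3 = 32 (n_3 = 5)
R_4 = 36.5 (n_4 = 3)
Step 3: H = 12/(N(N+1)) * sum(R_i^2/n_i) - 3(N+1)
     = 12/(15*16) * (23^2/3 + 28.5^2/4 + 32^2/5 + 36.5^2/3) - 3*16
     = 0.050000 * 1028.28 - 48
     = 3.413958.
Step 4: Ties present; correction factor C = 1 - 18/(15^3 - 15) = 0.994643. Corrected H = 3.413958 / 0.994643 = 3.432346.
Step 5: Under H0, H ~ chi^2(3); p-value = 0.329643.
Step 6: alpha = 0.1. fail to reject H0.

H = 3.4323, df = 3, p = 0.329643, fail to reject H0.


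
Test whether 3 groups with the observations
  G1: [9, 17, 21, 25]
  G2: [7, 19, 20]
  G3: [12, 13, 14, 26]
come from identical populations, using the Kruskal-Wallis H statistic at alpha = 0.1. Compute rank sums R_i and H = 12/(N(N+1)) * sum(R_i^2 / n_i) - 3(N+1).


Step 1: Combine all N = 11 observations and assign midranks.
sorted (value, group, rank): (7,G2,1), (9,G1,2), (12,G3,3), (13,G3,4), (14,G3,5), (17,G1,6), (19,G2,7), (20,G2,8), (21,G1,9), (25,G1,10), (26,G3,11)
Step 2: Sum ranks within each group.
R_1 = 27 (n_1 = 4)
R_2 = 16 (n_2 = 3)
R_3 = 23 (n_3 = 4)
Step 3: H = 12/(N(N+1)) * sum(R_i^2/n_i) - 3(N+1)
     = 12/(11*12) * (27^2/4 + 16^2/3 + 23^2/4) - 3*12
     = 0.090909 * 399.833 - 36
     = 0.348485.
Step 4: No ties, so H is used without correction.
Step 5: Under H0, H ~ chi^2(2); p-value = 0.840093.
Step 6: alpha = 0.1. fail to reject H0.

H = 0.3485, df = 2, p = 0.840093, fail to reject H0.


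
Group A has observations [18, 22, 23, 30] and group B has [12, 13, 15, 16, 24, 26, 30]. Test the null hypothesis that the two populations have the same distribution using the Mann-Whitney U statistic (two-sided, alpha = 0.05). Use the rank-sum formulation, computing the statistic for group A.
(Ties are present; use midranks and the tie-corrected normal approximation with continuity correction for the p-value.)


Step 1: Combine and sort all 11 observations; assign midranks.
sorted (value, group): (12,Y), (13,Y), (15,Y), (16,Y), (18,X), (22,X), (23,X), (24,Y), (26,Y), (30,X), (30,Y)
ranks: 12->1, 13->2, 15->3, 16->4, 18->5, 22->6, 23->7, 24->8, 26->9, 30->10.5, 30->10.5
Step 2: Rank sum for X: R1 = 5 + 6 + 7 + 10.5 = 28.5.
Step 3: U_X = R1 - n1(n1+1)/2 = 28.5 - 4*5/2 = 28.5 - 10 = 18.5.
       U_Y = n1*n2 - U_X = 28 - 18.5 = 9.5.
Step 4: Ties are present, so use the tie-corrected normal approximation (with continuity correction) for the p-value.
Step 5: p-value = 0.448659; compare to alpha = 0.05. fail to reject H0.

U_X = 18.5, p = 0.448659, fail to reject H0 at alpha = 0.05.


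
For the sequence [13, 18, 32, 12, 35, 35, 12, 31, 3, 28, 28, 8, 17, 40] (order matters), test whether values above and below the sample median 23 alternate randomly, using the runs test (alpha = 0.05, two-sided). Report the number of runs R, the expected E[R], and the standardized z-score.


Step 1: Compute median = 23; label A = above, B = below.
Labels in order: BBABAABABAABBA  (n_A = 7, n_B = 7)
Step 2: Count runs R = 10.
Step 3: Under H0 (random ordering), E[R] = 2*n_A*n_B/(n_A+n_B) + 1 = 2*7*7/14 + 1 = 8.0000.
        Var[R] = 2*n_A*n_B*(2*n_A*n_B - n_A - n_B) / ((n_A+n_B)^2 * (n_A+n_B-1)) = 8232/2548 = 3.2308.
        SD[R] = 1.7974.
Step 4: Continuity-corrected z = (R - 0.5 - E[R]) / SD[R] = (10 - 0.5 - 8.0000) / 1.7974 = 0.8345.
Step 5: Two-sided p-value via normal approximation = 2*(1 - Phi(|z|)) = 0.403986.
Step 6: alpha = 0.05. fail to reject H0.

R = 10, z = 0.8345, p = 0.403986, fail to reject H0.
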